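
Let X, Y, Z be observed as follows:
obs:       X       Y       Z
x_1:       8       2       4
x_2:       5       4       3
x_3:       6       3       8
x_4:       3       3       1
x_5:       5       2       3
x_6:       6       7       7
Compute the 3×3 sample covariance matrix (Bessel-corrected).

Step 1 — column means:
  mean(X) = (8 + 5 + 6 + 3 + 5 + 6) / 6 = 33/6 = 5.5
  mean(Y) = (2 + 4 + 3 + 3 + 2 + 7) / 6 = 21/6 = 3.5
  mean(Z) = (4 + 3 + 8 + 1 + 3 + 7) / 6 = 26/6 = 4.3333

Step 2 — sample covariance S[i,j] = (1/(n-1)) · Σ_k (x_{k,i} - mean_i) · (x_{k,j} - mean_j), with n-1 = 5.
  S[X,X] = ((2.5)·(2.5) + (-0.5)·(-0.5) + (0.5)·(0.5) + (-2.5)·(-2.5) + (-0.5)·(-0.5) + (0.5)·(0.5)) / 5 = 13.5/5 = 2.7
  S[X,Y] = ((2.5)·(-1.5) + (-0.5)·(0.5) + (0.5)·(-0.5) + (-2.5)·(-0.5) + (-0.5)·(-1.5) + (0.5)·(3.5)) / 5 = -0.5/5 = -0.1
  S[X,Z] = ((2.5)·(-0.3333) + (-0.5)·(-1.3333) + (0.5)·(3.6667) + (-2.5)·(-3.3333) + (-0.5)·(-1.3333) + (0.5)·(2.6667)) / 5 = 12/5 = 2.4
  S[Y,Y] = ((-1.5)·(-1.5) + (0.5)·(0.5) + (-0.5)·(-0.5) + (-0.5)·(-0.5) + (-1.5)·(-1.5) + (3.5)·(3.5)) / 5 = 17.5/5 = 3.5
  S[Y,Z] = ((-1.5)·(-0.3333) + (0.5)·(-1.3333) + (-0.5)·(3.6667) + (-0.5)·(-3.3333) + (-1.5)·(-1.3333) + (3.5)·(2.6667)) / 5 = 11/5 = 2.2
  S[Z,Z] = ((-0.3333)·(-0.3333) + (-1.3333)·(-1.3333) + (3.6667)·(3.6667) + (-3.3333)·(-3.3333) + (-1.3333)·(-1.3333) + (2.6667)·(2.6667)) / 5 = 35.3333/5 = 7.0667

S is symmetric (S[j,i] = S[i,j]). Assembling:

S = [[2.7, -0.1, 2.4],
 [-0.1, 3.5, 2.2],
 [2.4, 2.2, 7.0667]]


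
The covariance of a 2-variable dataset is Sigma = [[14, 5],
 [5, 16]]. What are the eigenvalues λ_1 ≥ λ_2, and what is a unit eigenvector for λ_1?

Step 1 — characteristic polynomial of 2×2 Sigma:
  det(Sigma - λI) = λ² - trace · λ + det = 0.
  trace = 14 + 16 = 30, det = 14·16 - (5)² = 199.
Step 2 — discriminant:
  Δ = trace² - 4·det = 900 - 796 = 104.
Step 3 — eigenvalues:
  λ = (trace ± √Δ)/2 = (30 ± 10.198)/2,
  λ_1 = 20.099,  λ_2 = 9.901.

Step 4 — unit eigenvector for λ_1: solve (Sigma - λ_1 I)v = 0. First row:
  (14 - 20.099)·v_x + (5)·v_y = 0, i.e. (-6.099)·v_x + (5)·v_y = 0,
  so v ∝ (b, λ_1 - a) = (5, 6.099) = u.
  ||u|| = √((5)² + (6.099)²) = √(62.198) ≈ 7.8866,
  v_1 = u/||u|| ≈ (0.634, 0.7733) (||v_1|| = 1).

λ_1 = 20.099,  λ_2 = 9.901;  v_1 ≈ (0.634, 0.7733)


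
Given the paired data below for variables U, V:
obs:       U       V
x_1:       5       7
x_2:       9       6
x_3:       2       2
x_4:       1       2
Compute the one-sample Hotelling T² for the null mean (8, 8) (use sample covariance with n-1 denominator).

Step 1 — sample mean vector:
  mean(U) = (5 + 9 + 2 + 1) / 4 = 17/4 = 4.25
  mean(V) = (7 + 6 + 2 + 2) / 4 = 17/4 = 4.25
  x̄ = (4.25, 4.25),  deviation x̄ - mu_0 = (4.25, 4.25) - (8, 8) = (-3.75, -3.75).

Step 2 — sample covariance matrix, S[i,j] = (1/(n-1)) · Σ_k (x_{k,i} - mean_i) · (x_{k,j} - mean_j), divisor n-1 = 3:
  S[U,U] = ((0.75)·(0.75) + (4.75)·(4.75) + (-2.25)·(-2.25) + (-3.25)·(-3.25)) / 3 = 38.75/3 = 12.9167
  S[U,V] = ((0.75)·(2.75) + (4.75)·(1.75) + (-2.25)·(-2.25) + (-3.25)·(-2.25)) / 3 = 22.75/3 = 7.5833
  S[V,V] = ((2.75)·(2.75) + (1.75)·(1.75) + (-2.25)·(-2.25) + (-2.25)·(-2.25)) / 3 = 20.75/3 = 6.9167
  S = [[12.9167, 7.5833],
 [7.5833, 6.9167]].

Step 3 — invert S. det(S) = 12.9167·6.9167 - (7.5833)² = 31.8333.
  S^{-1} = (1/det) · [[d, -b], [-b, a]] = [[0.2173, -0.2382],
 [-0.2382, 0.4058]].

Step 4 — quadratic form (x̄ - mu_0)^T · S^{-1} · (x̄ - mu_0):
  S^{-1} · (x̄ - mu_0) = (0.0785, -0.6283),
  (x̄ - mu_0)^T · [...] = (-3.75)·(0.0785) + (-3.75)·(-0.6283) = 2.0615.

Step 5 — scale by n: T² = 4 · 2.0615 = 8.2461.

T² ≈ 8.2461


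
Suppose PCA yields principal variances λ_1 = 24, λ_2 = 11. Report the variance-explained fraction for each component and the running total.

Step 1 — total variance = trace(Sigma) = Σ λ_i = 24 + 11 = 35.

Step 2 — fraction explained by component i = λ_i / Σ λ:
  PC1: 24/35 = 0.6857
  PC2: 11/35 = 0.3143

Step 3 — cumulative fraction after k components = (λ_1 + ... + λ_k) / Σ λ:
  k = 1: 24/35 = 0.6857
  k = 2: (24 + 11)/35 = 35/35 = 1

Summary (fraction, with percent):

explained: PC1 0.6857 (68.57%), PC2 0.3143 (31.43%);  cumulative: 0.6857, 1


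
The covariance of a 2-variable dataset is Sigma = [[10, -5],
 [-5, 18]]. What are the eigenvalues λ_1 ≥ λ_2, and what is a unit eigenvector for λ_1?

Step 1 — characteristic polynomial of 2×2 Sigma:
  det(Sigma - λI) = λ² - trace · λ + det = 0.
  trace = 10 + 18 = 28, det = 10·18 - (-5)² = 155.
Step 2 — discriminant:
  Δ = trace² - 4·det = 784 - 620 = 164.
Step 3 — eigenvalues:
  λ = (trace ± √Δ)/2 = (28 ± 12.8062)/2,
  λ_1 = 20.4031,  λ_2 = 7.5969.

Step 4 — unit eigenvector for λ_1: solve (Sigma - λ_1 I)v = 0. First row:
  (10 - 20.4031)·v_x + (-5)·v_y = 0, i.e. (-10.4031)·v_x + (-5)·v_y = 0,
  so v ∝ (b, λ_1 - a) = (-5, 10.4031); multiply by -1 so the first entry is positive: u = (5, -10.4031).
  ||u|| = √((5)² + (-10.4031)²) = √(133.225) ≈ 11.5423,
  v_1 = u/||u|| ≈ (0.4332, -0.9013) (||v_1|| = 1).

λ_1 = 20.4031,  λ_2 = 7.5969;  v_1 ≈ (0.4332, -0.9013)


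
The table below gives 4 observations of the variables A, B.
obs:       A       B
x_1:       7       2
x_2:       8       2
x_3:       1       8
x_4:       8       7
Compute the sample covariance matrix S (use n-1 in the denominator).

Step 1 — column means:
  mean(A) = (7 + 8 + 1 + 8) / 4 = 24/4 = 6
  mean(B) = (2 + 2 + 8 + 7) / 4 = 19/4 = 4.75

Step 2 — sample covariance S[i,j] = (1/(n-1)) · Σ_k (x_{k,i} - mean_i) · (x_{k,j} - mean_j), with n-1 = 3.
  S[A,A] = ((1)·(1) + (2)·(2) + (-5)·(-5) + (2)·(2)) / 3 = 34/3 = 11.3333
  S[A,B] = ((1)·(-2.75) + (2)·(-2.75) + (-5)·(3.25) + (2)·(2.25)) / 3 = -20/3 = -6.6667
  S[B,B] = ((-2.75)·(-2.75) + (-2.75)·(-2.75) + (3.25)·(3.25) + (2.25)·(2.25)) / 3 = 30.75/3 = 10.25

S is symmetric (S[j,i] = S[i,j]). Assembling:

S = [[11.3333, -6.6667],
 [-6.6667, 10.25]]


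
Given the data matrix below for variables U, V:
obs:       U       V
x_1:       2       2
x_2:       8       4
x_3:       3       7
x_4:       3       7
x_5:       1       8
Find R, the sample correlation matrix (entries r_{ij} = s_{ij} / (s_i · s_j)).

Step 1 — column means:
  mean(U) = (2 + 8 + 3 + 3 + 1) / 5 = 17/5 = 3.4
  mean(V) = (2 + 4 + 7 + 7 + 8) / 5 = 28/5 = 5.6

Step 2 — sample variances and covariances s[i,j] = (1/(n-1)) · Σ_k (x_{k,i} - mean_i) · (x_{k,j} - mean_j), with n-1 = 4:
  s[U,U] = ((-1.4)·(-1.4) + (4.6)·(4.6) + (-0.4)·(-0.4) + (-0.4)·(-0.4) + (-2.4)·(-2.4)) / 4 = 29.2/4 = 7.3
  s[U,V] = ((-1.4)·(-3.6) + (4.6)·(-1.6) + (-0.4)·(1.4) + (-0.4)·(1.4) + (-2.4)·(2.4)) / 4 = -9.2/4 = -2.3
  s[V,V] = ((-3.6)·(-3.6) + (-1.6)·(-1.6) + (1.4)·(1.4) + (1.4)·(1.4) + (2.4)·(2.4)) / 4 = 25.2/4 = 6.3
  Sample standard deviations s_i = √(s[i,i]):
  s(U) = √(7.3) = 2.7019
  s(V) = √(6.3) = 2.51

Step 3 — r_{ij} = s_{ij} / (s_i · s_j):
  r[U,U] = 1 (diagonal).
  r[U,V] = -2.3 / (2.7019 · 2.51) = -2.3 / 6.7816 = -0.3392
  r[V,V] = 1 (diagonal).

R is symmetric with unit diagonal. Assembling:

R = [[1, -0.3392],
 [-0.3392, 1]]


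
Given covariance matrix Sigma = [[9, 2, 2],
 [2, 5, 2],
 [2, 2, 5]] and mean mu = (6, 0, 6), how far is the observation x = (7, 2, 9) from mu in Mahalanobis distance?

Step 1 — centre the observation: (x - mu) = (1, 2, 3).

Step 2 — invert Sigma (cofactor / det for 3×3, or solve directly):
  Sigma^{-1} = [[0.1273, -0.0364, -0.0364],
 [-0.0364, 0.2485, -0.0848],
 [-0.0364, -0.0848, 0.2485]].

Step 3 — form the quadratic (x - mu)^T · Sigma^{-1} · (x - mu):
  Sigma^{-1} · (x - mu) = (-0.0545, 0.2061, 0.5394).
  (x - mu)^T · [Sigma^{-1} · (x - mu)] = (1)·(-0.0545) + (2)·(0.2061) + (3)·(0.5394) = 1.9758.

Step 4 — take square root: d = √(1.9758) ≈ 1.4056.

d(x, mu) = √(1.9758) ≈ 1.4056


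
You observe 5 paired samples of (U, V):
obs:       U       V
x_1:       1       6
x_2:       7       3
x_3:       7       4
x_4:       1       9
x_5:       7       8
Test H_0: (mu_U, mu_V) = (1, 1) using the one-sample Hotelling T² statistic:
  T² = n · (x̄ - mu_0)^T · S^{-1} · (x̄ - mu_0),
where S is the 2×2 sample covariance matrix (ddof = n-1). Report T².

Step 1 — sample mean vector:
  mean(U) = (1 + 7 + 7 + 1 + 7) / 5 = 23/5 = 4.6
  mean(V) = (6 + 3 + 4 + 9 + 8) / 5 = 30/5 = 6
  x̄ = (4.6, 6),  deviation x̄ - mu_0 = (4.6, 6) - (1, 1) = (3.6, 5).

Step 2 — sample covariance matrix, S[i,j] = (1/(n-1)) · Σ_k (x_{k,i} - mean_i) · (x_{k,j} - mean_j), divisor n-1 = 4:
  S[U,U] = ((-3.6)·(-3.6) + (2.4)·(2.4) + (2.4)·(2.4) + (-3.6)·(-3.6) + (2.4)·(2.4)) / 4 = 43.2/4 = 10.8
  S[U,V] = ((-3.6)·(0) + (2.4)·(-3) + (2.4)·(-2) + (-3.6)·(3) + (2.4)·(2)) / 4 = -18/4 = -4.5
  S[V,V] = ((0)·(0) + (-3)·(-3) + (-2)·(-2) + (3)·(3) + (2)·(2)) / 4 = 26/4 = 6.5
  S = [[10.8, -4.5],
 [-4.5, 6.5]].

Step 3 — invert S. det(S) = 10.8·6.5 - (-4.5)² = 49.95.
  S^{-1} = (1/det) · [[d, -b], [-b, a]] = [[0.1301, 0.0901],
 [0.0901, 0.2162]].

Step 4 — quadratic form (x̄ - mu_0)^T · S^{-1} · (x̄ - mu_0):
  S^{-1} · (x̄ - mu_0) = (0.9189, 1.4054),
  (x̄ - mu_0)^T · [...] = (3.6)·(0.9189) + (5)·(1.4054) = 10.3351.

Step 5 — scale by n: T² = 5 · 10.3351 = 51.6757.

T² ≈ 51.6757


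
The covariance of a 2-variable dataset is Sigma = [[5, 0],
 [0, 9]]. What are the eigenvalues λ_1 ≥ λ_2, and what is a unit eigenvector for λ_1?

Step 1 — characteristic polynomial of 2×2 Sigma:
  det(Sigma - λI) = λ² - trace · λ + det = 0.
  trace = 5 + 9 = 14, det = 5·9 - (0)² = 45.
Step 2 — discriminant:
  Δ = trace² - 4·det = 196 - 180 = 16.
Step 3 — eigenvalues:
  λ = (trace ± √Δ)/2 = (14 ± 4)/2,
  λ_1 = 9,  λ_2 = 5.

Step 4 — unit eigenvector for λ_1: Sigma is diagonal, so its eigenvectors are the coordinate axes. λ_1 = 9 is the diagonal entry on the second coordinate axis, hence
  v_1 = (0, 1) (||v_1|| = 1).

λ_1 = 9,  λ_2 = 5;  v_1 ≈ (0, 1)


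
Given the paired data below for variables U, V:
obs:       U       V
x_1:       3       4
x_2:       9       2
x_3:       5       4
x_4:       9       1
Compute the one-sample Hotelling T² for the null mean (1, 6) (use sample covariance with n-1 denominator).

Step 1 — sample mean vector:
  mean(U) = (3 + 9 + 5 + 9) / 4 = 26/4 = 6.5
  mean(V) = (4 + 2 + 4 + 1) / 4 = 11/4 = 2.75
  x̄ = (6.5, 2.75),  deviation x̄ - mu_0 = (6.5, 2.75) - (1, 6) = (5.5, -3.25).

Step 2 — sample covariance matrix, S[i,j] = (1/(n-1)) · Σ_k (x_{k,i} - mean_i) · (x_{k,j} - mean_j), divisor n-1 = 3:
  S[U,U] = ((-3.5)·(-3.5) + (2.5)·(2.5) + (-1.5)·(-1.5) + (2.5)·(2.5)) / 3 = 27/3 = 9
  S[U,V] = ((-3.5)·(1.25) + (2.5)·(-0.75) + (-1.5)·(1.25) + (2.5)·(-1.75)) / 3 = -12.5/3 = -4.1667
  S[V,V] = ((1.25)·(1.25) + (-0.75)·(-0.75) + (1.25)·(1.25) + (-1.75)·(-1.75)) / 3 = 6.75/3 = 2.25
  S = [[9, -4.1667],
 [-4.1667, 2.25]].

Step 3 — invert S. det(S) = 9·2.25 - (-4.1667)² = 2.8889.
  S^{-1} = (1/det) · [[d, -b], [-b, a]] = [[0.7788, 1.4423],
 [1.4423, 3.1154]].

Step 4 — quadratic form (x̄ - mu_0)^T · S^{-1} · (x̄ - mu_0):
  S^{-1} · (x̄ - mu_0) = (-0.4038, -2.1923),
  (x̄ - mu_0)^T · [...] = (5.5)·(-0.4038) + (-3.25)·(-2.1923) = 4.9038.

Step 5 — scale by n: T² = 4 · 4.9038 = 19.6154.

T² ≈ 19.6154


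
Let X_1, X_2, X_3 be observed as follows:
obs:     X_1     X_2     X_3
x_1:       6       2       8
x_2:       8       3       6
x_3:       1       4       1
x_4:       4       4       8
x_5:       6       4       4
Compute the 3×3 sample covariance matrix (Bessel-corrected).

Step 1 — column means:
  mean(X_1) = (6 + 8 + 1 + 4 + 6) / 5 = 25/5 = 5
  mean(X_2) = (2 + 3 + 4 + 4 + 4) / 5 = 17/5 = 3.4
  mean(X_3) = (8 + 6 + 1 + 8 + 4) / 5 = 27/5 = 5.4

Step 2 — sample covariance S[i,j] = (1/(n-1)) · Σ_k (x_{k,i} - mean_i) · (x_{k,j} - mean_j), with n-1 = 4.
  S[X_1,X_1] = ((1)·(1) + (3)·(3) + (-4)·(-4) + (-1)·(-1) + (1)·(1)) / 4 = 28/4 = 7
  S[X_1,X_2] = ((1)·(-1.4) + (3)·(-0.4) + (-4)·(0.6) + (-1)·(0.6) + (1)·(0.6)) / 4 = -5/4 = -1.25
  S[X_1,X_3] = ((1)·(2.6) + (3)·(0.6) + (-4)·(-4.4) + (-1)·(2.6) + (1)·(-1.4)) / 4 = 18/4 = 4.5
  S[X_2,X_2] = ((-1.4)·(-1.4) + (-0.4)·(-0.4) + (0.6)·(0.6) + (0.6)·(0.6) + (0.6)·(0.6)) / 4 = 3.2/4 = 0.8
  S[X_2,X_3] = ((-1.4)·(2.6) + (-0.4)·(0.6) + (0.6)·(-4.4) + (0.6)·(2.6) + (0.6)·(-1.4)) / 4 = -5.8/4 = -1.45
  S[X_3,X_3] = ((2.6)·(2.6) + (0.6)·(0.6) + (-4.4)·(-4.4) + (2.6)·(2.6) + (-1.4)·(-1.4)) / 4 = 35.2/4 = 8.8

S is symmetric (S[j,i] = S[i,j]). Assembling:

S = [[7, -1.25, 4.5],
 [-1.25, 0.8, -1.45],
 [4.5, -1.45, 8.8]]


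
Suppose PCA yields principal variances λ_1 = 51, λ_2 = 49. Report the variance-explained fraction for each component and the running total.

Step 1 — total variance = trace(Sigma) = Σ λ_i = 51 + 49 = 100.

Step 2 — fraction explained by component i = λ_i / Σ λ:
  PC1: 51/100 = 0.51
  PC2: 49/100 = 0.49

Step 3 — cumulative fraction after k components = (λ_1 + ... + λ_k) / Σ λ:
  k = 1: 51/100 = 0.51
  k = 2: (51 + 49)/100 = 100/100 = 1

Summary (fraction, with percent):

explained: PC1 0.51 (51%), PC2 0.49 (49%);  cumulative: 0.51, 1


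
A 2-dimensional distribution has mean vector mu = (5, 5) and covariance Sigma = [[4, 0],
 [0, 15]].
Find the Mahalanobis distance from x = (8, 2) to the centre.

Step 1 — centre the observation: (x - mu) = (3, -3).

Step 2 — invert Sigma. det(Sigma) = 4·15 - (0)² = 60.
  Sigma^{-1} = (1/det) · [[d, -b], [-b, a]] = [[0.25, 0],
 [0, 0.0667]].

Step 3 — form the quadratic (x - mu)^T · Sigma^{-1} · (x - mu):
  Sigma^{-1} · (x - mu) = (0.75, -0.2).
  (x - mu)^T · [Sigma^{-1} · (x - mu)] = (3)·(0.75) + (-3)·(-0.2) = 2.85.

Step 4 — take square root: d = √(2.85) ≈ 1.6882.

d(x, mu) = √(2.85) ≈ 1.6882


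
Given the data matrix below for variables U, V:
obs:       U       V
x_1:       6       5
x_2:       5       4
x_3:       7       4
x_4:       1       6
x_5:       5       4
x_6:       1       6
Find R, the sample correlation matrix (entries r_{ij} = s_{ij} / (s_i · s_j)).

Step 1 — column means:
  mean(U) = (6 + 5 + 7 + 1 + 5 + 1) / 6 = 25/6 = 4.1667
  mean(V) = (5 + 4 + 4 + 6 + 4 + 6) / 6 = 29/6 = 4.8333

Step 2 — sample variances and covariances s[i,j] = (1/(n-1)) · Σ_k (x_{k,i} - mean_i) · (x_{k,j} - mean_j), with n-1 = 5:
  s[U,U] = ((1.8333)·(1.8333) + (0.8333)·(0.8333) + (2.8333)·(2.8333) + (-3.1667)·(-3.1667) + (0.8333)·(0.8333) + (-3.1667)·(-3.1667)) / 5 = 32.8333/5 = 6.5667
  s[U,V] = ((1.8333)·(0.1667) + (0.8333)·(-0.8333) + (2.8333)·(-0.8333) + (-3.1667)·(1.1667) + (0.8333)·(-0.8333) + (-3.1667)·(1.1667)) / 5 = -10.8333/5 = -2.1667
  s[V,V] = ((0.1667)·(0.1667) + (-0.8333)·(-0.8333) + (-0.8333)·(-0.8333) + (1.1667)·(1.1667) + (-0.8333)·(-0.8333) + (1.1667)·(1.1667)) / 5 = 4.8333/5 = 0.9667
  Sample standard deviations s_i = √(s[i,i]):
  s(U) = √(6.5667) = 2.5626
  s(V) = √(0.9667) = 0.9832

Step 3 — r_{ij} = s_{ij} / (s_i · s_j):
  r[U,U] = 1 (diagonal).
  r[U,V] = -2.1667 / (2.5626 · 0.9832) = -2.1667 / 2.5195 = -0.86
  r[V,V] = 1 (diagonal).

R is symmetric with unit diagonal. Assembling:

R = [[1, -0.86],
 [-0.86, 1]]


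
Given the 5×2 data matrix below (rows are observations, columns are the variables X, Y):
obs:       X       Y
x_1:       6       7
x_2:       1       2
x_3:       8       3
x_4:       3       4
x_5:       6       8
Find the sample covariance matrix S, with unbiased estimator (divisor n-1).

Step 1 — column means:
  mean(X) = (6 + 1 + 8 + 3 + 6) / 5 = 24/5 = 4.8
  mean(Y) = (7 + 2 + 3 + 4 + 8) / 5 = 24/5 = 4.8

Step 2 — sample covariance S[i,j] = (1/(n-1)) · Σ_k (x_{k,i} - mean_i) · (x_{k,j} - mean_j), with n-1 = 4.
  S[X,X] = ((1.2)·(1.2) + (-3.8)·(-3.8) + (3.2)·(3.2) + (-1.8)·(-1.8) + (1.2)·(1.2)) / 4 = 30.8/4 = 7.7
  S[X,Y] = ((1.2)·(2.2) + (-3.8)·(-2.8) + (3.2)·(-1.8) + (-1.8)·(-0.8) + (1.2)·(3.2)) / 4 = 12.8/4 = 3.2
  S[Y,Y] = ((2.2)·(2.2) + (-2.8)·(-2.8) + (-1.8)·(-1.8) + (-0.8)·(-0.8) + (3.2)·(3.2)) / 4 = 26.8/4 = 6.7

S is symmetric (S[j,i] = S[i,j]). Assembling:

S = [[7.7, 3.2],
 [3.2, 6.7]]


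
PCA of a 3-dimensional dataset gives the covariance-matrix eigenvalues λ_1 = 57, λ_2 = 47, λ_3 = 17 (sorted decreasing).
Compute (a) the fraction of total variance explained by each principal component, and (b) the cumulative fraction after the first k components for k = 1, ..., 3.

Step 1 — total variance = trace(Sigma) = Σ λ_i = 57 + 47 + 17 = 121.

Step 2 — fraction explained by component i = λ_i / Σ λ:
  PC1: 57/121 = 0.4711
  PC2: 47/121 = 0.3884
  PC3: 17/121 = 0.1405

Step 3 — cumulative fraction after k components = (λ_1 + ... + λ_k) / Σ λ:
  k = 1: 57/121 = 0.4711
  k = 2: (57 + 47)/121 = 104/121 = 0.8595
  k = 3: (57 + 47 + 17)/121 = 121/121 = 1

Summary (fraction, with percent):

explained: PC1 0.4711 (47.11%), PC2 0.3884 (38.84%), PC3 0.1405 (14.05%);  cumulative: 0.4711, 0.8595, 1


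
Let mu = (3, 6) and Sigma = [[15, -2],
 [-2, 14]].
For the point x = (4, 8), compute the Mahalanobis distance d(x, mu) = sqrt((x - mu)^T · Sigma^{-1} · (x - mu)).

Step 1 — centre the observation: (x - mu) = (1, 2).

Step 2 — invert Sigma. det(Sigma) = 15·14 - (-2)² = 206.
  Sigma^{-1} = (1/det) · [[d, -b], [-b, a]] = [[0.068, 0.0097],
 [0.0097, 0.0728]].

Step 3 — form the quadratic (x - mu)^T · Sigma^{-1} · (x - mu):
  Sigma^{-1} · (x - mu) = (0.0874, 0.1553).
  (x - mu)^T · [Sigma^{-1} · (x - mu)] = (1)·(0.0874) + (2)·(0.1553) = 0.3981.

Step 4 — take square root: d = √(0.3981) ≈ 0.6309.

d(x, mu) = √(0.3981) ≈ 0.6309


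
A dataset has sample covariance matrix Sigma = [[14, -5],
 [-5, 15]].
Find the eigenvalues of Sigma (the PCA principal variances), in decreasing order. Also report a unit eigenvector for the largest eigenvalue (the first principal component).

Step 1 — characteristic polynomial of 2×2 Sigma:
  det(Sigma - λI) = λ² - trace · λ + det = 0.
  trace = 14 + 15 = 29, det = 14·15 - (-5)² = 185.
Step 2 — discriminant:
  Δ = trace² - 4·det = 841 - 740 = 101.
Step 3 — eigenvalues:
  λ = (trace ± √Δ)/2 = (29 ± 10.0499)/2,
  λ_1 = 19.5249,  λ_2 = 9.4751.

Step 4 — unit eigenvector for λ_1: solve (Sigma - λ_1 I)v = 0. First row:
  (14 - 19.5249)·v_x + (-5)·v_y = 0, i.e. (-5.5249)·v_x + (-5)·v_y = 0,
  so v ∝ (b, λ_1 - a) = (-5, 5.5249); multiply by -1 so the first entry is positive: u = (5, -5.5249).
  ||u|| = √((5)² + (-5.5249)²) = √(55.5249) ≈ 7.4515,
  v_1 = u/||u|| ≈ (0.671, -0.7415) (||v_1|| = 1).

λ_1 = 19.5249,  λ_2 = 9.4751;  v_1 ≈ (0.671, -0.7415)


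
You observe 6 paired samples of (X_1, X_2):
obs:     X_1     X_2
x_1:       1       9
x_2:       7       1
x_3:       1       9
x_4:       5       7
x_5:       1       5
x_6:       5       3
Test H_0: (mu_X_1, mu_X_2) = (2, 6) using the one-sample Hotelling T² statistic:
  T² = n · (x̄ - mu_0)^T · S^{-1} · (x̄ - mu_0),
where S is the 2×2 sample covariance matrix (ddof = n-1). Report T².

Step 1 — sample mean vector:
  mean(X_1) = (1 + 7 + 1 + 5 + 1 + 5) / 6 = 20/6 = 3.3333
  mean(X_2) = (9 + 1 + 9 + 7 + 5 + 3) / 6 = 34/6 = 5.6667
  x̄ = (3.3333, 5.6667),  deviation x̄ - mu_0 = (3.3333, 5.6667) - (2, 6) = (1.3333, -0.3333).

Step 2 — sample covariance matrix, S[i,j] = (1/(n-1)) · Σ_k (x_{k,i} - mean_i) · (x_{k,j} - mean_j), divisor n-1 = 5:
  S[X_1,X_1] = ((-2.3333)·(-2.3333) + (3.6667)·(3.6667) + (-2.3333)·(-2.3333) + (1.6667)·(1.6667) + (-2.3333)·(-2.3333) + (1.6667)·(1.6667)) / 5 = 35.3333/5 = 7.0667
  S[X_1,X_2] = ((-2.3333)·(3.3333) + (3.6667)·(-4.6667) + (-2.3333)·(3.3333) + (1.6667)·(1.3333) + (-2.3333)·(-0.6667) + (1.6667)·(-2.6667)) / 5 = -33.3333/5 = -6.6667
  S[X_2,X_2] = ((3.3333)·(3.3333) + (-4.6667)·(-4.6667) + (3.3333)·(3.3333) + (1.3333)·(1.3333) + (-0.6667)·(-0.6667) + (-2.6667)·(-2.6667)) / 5 = 53.3333/5 = 10.6667
  S = [[7.0667, -6.6667],
 [-6.6667, 10.6667]].

Step 3 — invert S. det(S) = 7.0667·10.6667 - (-6.6667)² = 30.9333.
  S^{-1} = (1/det) · [[d, -b], [-b, a]] = [[0.3448, 0.2155],
 [0.2155, 0.2284]].

Step 4 — quadratic form (x̄ - mu_0)^T · S^{-1} · (x̄ - mu_0):
  S^{-1} · (x̄ - mu_0) = (0.3879, 0.2112),
  (x̄ - mu_0)^T · [...] = (1.3333)·(0.3879) + (-0.3333)·(0.2112) = 0.4468.

Step 5 — scale by n: T² = 6 · 0.4468 = 2.681.

T² ≈ 2.681


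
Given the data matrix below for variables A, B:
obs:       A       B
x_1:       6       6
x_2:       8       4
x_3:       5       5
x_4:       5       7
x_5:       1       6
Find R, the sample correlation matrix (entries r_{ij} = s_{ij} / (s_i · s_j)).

Step 1 — column means:
  mean(A) = (6 + 8 + 5 + 5 + 1) / 5 = 25/5 = 5
  mean(B) = (6 + 4 + 5 + 7 + 6) / 5 = 28/5 = 5.6

Step 2 — sample variances and covariances s[i,j] = (1/(n-1)) · Σ_k (x_{k,i} - mean_i) · (x_{k,j} - mean_j), with n-1 = 4:
  s[A,A] = ((1)·(1) + (3)·(3) + (0)·(0) + (0)·(0) + (-4)·(-4)) / 4 = 26/4 = 6.5
  s[A,B] = ((1)·(0.4) + (3)·(-1.6) + (0)·(-0.6) + (0)·(1.4) + (-4)·(0.4)) / 4 = -6/4 = -1.5
  s[B,B] = ((0.4)·(0.4) + (-1.6)·(-1.6) + (-0.6)·(-0.6) + (1.4)·(1.4) + (0.4)·(0.4)) / 4 = 5.2/4 = 1.3
  Sample standard deviations s_i = √(s[i,i]):
  s(A) = √(6.5) = 2.5495
  s(B) = √(1.3) = 1.1402

Step 3 — r_{ij} = s_{ij} / (s_i · s_j):
  r[A,A] = 1 (diagonal).
  r[A,B] = -1.5 / (2.5495 · 1.1402) = -1.5 / 2.9069 = -0.516
  r[B,B] = 1 (diagonal).

R is symmetric with unit diagonal. Assembling:

R = [[1, -0.516],
 [-0.516, 1]]


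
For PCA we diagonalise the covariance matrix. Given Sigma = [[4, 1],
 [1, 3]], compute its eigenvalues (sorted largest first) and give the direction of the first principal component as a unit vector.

Step 1 — characteristic polynomial of 2×2 Sigma:
  det(Sigma - λI) = λ² - trace · λ + det = 0.
  trace = 4 + 3 = 7, det = 4·3 - (1)² = 11.
Step 2 — discriminant:
  Δ = trace² - 4·det = 49 - 44 = 5.
Step 3 — eigenvalues:
  λ = (trace ± √Δ)/2 = (7 ± 2.2361)/2,
  λ_1 = 4.618,  λ_2 = 2.382.

Step 4 — unit eigenvector for λ_1: solve (Sigma - λ_1 I)v = 0. First row:
  (4 - 4.618)·v_x + (1)·v_y = 0, i.e. (-0.618)·v_x + (1)·v_y = 0,
  so v ∝ (b, λ_1 - a) = (1, 0.618) = u.
  ||u|| = √((1)² + (0.618)²) = √(1.382) ≈ 1.1756,
  v_1 = u/||u|| ≈ (0.8507, 0.5257) (||v_1|| = 1).

λ_1 = 4.618,  λ_2 = 2.382;  v_1 ≈ (0.8507, 0.5257)


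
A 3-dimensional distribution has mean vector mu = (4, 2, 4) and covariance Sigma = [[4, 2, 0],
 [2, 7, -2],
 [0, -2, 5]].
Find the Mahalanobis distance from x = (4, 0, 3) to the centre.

Step 1 — centre the observation: (x - mu) = (0, -2, -1).

Step 2 — invert Sigma (cofactor / det for 3×3, or solve directly):
  Sigma^{-1} = [[0.2981, -0.0962, -0.0385],
 [-0.0962, 0.1923, 0.0769],
 [-0.0385, 0.0769, 0.2308]].

Step 3 — form the quadratic (x - mu)^T · Sigma^{-1} · (x - mu):
  Sigma^{-1} · (x - mu) = (0.2308, -0.4615, -0.3846).
  (x - mu)^T · [Sigma^{-1} · (x - mu)] = (0)·(0.2308) + (-2)·(-0.4615) + (-1)·(-0.3846) = 1.3077.

Step 4 — take square root: d = √(1.3077) ≈ 1.1435.

d(x, mu) = √(1.3077) ≈ 1.1435


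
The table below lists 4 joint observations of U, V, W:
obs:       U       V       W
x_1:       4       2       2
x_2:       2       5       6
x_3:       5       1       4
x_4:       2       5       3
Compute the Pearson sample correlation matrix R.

Step 1 — column means:
  mean(U) = (4 + 2 + 5 + 2) / 4 = 13/4 = 3.25
  mean(V) = (2 + 5 + 1 + 5) / 4 = 13/4 = 3.25
  mean(W) = (2 + 6 + 4 + 3) / 4 = 15/4 = 3.75

Step 2 — sample variances and covariances s[i,j] = (1/(n-1)) · Σ_k (x_{k,i} - mean_i) · (x_{k,j} - mean_j), with n-1 = 3:
  s[U,U] = ((0.75)·(0.75) + (-1.25)·(-1.25) + (1.75)·(1.75) + (-1.25)·(-1.25)) / 3 = 6.75/3 = 2.25
  s[U,V] = ((0.75)·(-1.25) + (-1.25)·(1.75) + (1.75)·(-2.25) + (-1.25)·(1.75)) / 3 = -9.25/3 = -3.0833
  s[U,W] = ((0.75)·(-1.75) + (-1.25)·(2.25) + (1.75)·(0.25) + (-1.25)·(-0.75)) / 3 = -2.75/3 = -0.9167
  s[V,V] = ((-1.25)·(-1.25) + (1.75)·(1.75) + (-2.25)·(-2.25) + (1.75)·(1.75)) / 3 = 12.75/3 = 4.25
  s[V,W] = ((-1.25)·(-1.75) + (1.75)·(2.25) + (-2.25)·(0.25) + (1.75)·(-0.75)) / 3 = 4.25/3 = 1.4167
  s[W,W] = ((-1.75)·(-1.75) + (2.25)·(2.25) + (0.25)·(0.25) + (-0.75)·(-0.75)) / 3 = 8.75/3 = 2.9167
  Sample standard deviations s_i = √(s[i,i]):
  s(U) = √(2.25) = 1.5
  s(V) = √(4.25) = 2.0616
  s(W) = √(2.9167) = 1.7078

Step 3 — r_{ij} = s_{ij} / (s_i · s_j):
  r[U,U] = 1 (diagonal).
  r[U,V] = -3.0833 / (1.5 · 2.0616) = -3.0833 / 3.0923 = -0.9971
  r[U,W] = -0.9167 / (1.5 · 1.7078) = -0.9167 / 2.5617 = -0.3578
  r[V,V] = 1 (diagonal).
  r[V,W] = 1.4167 / (2.0616 · 1.7078) = 1.4167 / 3.5208 = 0.4024
  r[W,W] = 1 (diagonal).

R is symmetric with unit diagonal. Assembling:

R = [[1, -0.9971, -0.3578],
 [-0.9971, 1, 0.4024],
 [-0.3578, 0.4024, 1]]


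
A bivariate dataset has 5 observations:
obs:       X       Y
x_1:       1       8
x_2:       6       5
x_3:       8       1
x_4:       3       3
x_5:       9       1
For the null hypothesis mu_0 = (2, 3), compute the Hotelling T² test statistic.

Step 1 — sample mean vector:
  mean(X) = (1 + 6 + 8 + 3 + 9) / 5 = 27/5 = 5.4
  mean(Y) = (8 + 5 + 1 + 3 + 1) / 5 = 18/5 = 3.6
  x̄ = (5.4, 3.6),  deviation x̄ - mu_0 = (5.4, 3.6) - (2, 3) = (3.4, 0.6).

Step 2 — sample covariance matrix, S[i,j] = (1/(n-1)) · Σ_k (x_{k,i} - mean_i) · (x_{k,j} - mean_j), divisor n-1 = 4:
  S[X,X] = ((-4.4)·(-4.4) + (0.6)·(0.6) + (2.6)·(2.6) + (-2.4)·(-2.4) + (3.6)·(3.6)) / 4 = 45.2/4 = 11.3
  S[X,Y] = ((-4.4)·(4.4) + (0.6)·(1.4) + (2.6)·(-2.6) + (-2.4)·(-0.6) + (3.6)·(-2.6)) / 4 = -33.2/4 = -8.3
  S[Y,Y] = ((4.4)·(4.4) + (1.4)·(1.4) + (-2.6)·(-2.6) + (-0.6)·(-0.6) + (-2.6)·(-2.6)) / 4 = 35.2/4 = 8.8
  S = [[11.3, -8.3],
 [-8.3, 8.8]].

Step 3 — invert S. det(S) = 11.3·8.8 - (-8.3)² = 30.55.
  S^{-1} = (1/det) · [[d, -b], [-b, a]] = [[0.2881, 0.2717],
 [0.2717, 0.3699]].

Step 4 — quadratic form (x̄ - mu_0)^T · S^{-1} · (x̄ - mu_0):
  S^{-1} · (x̄ - mu_0) = (1.1424, 1.1457),
  (x̄ - mu_0)^T · [...] = (3.4)·(1.1424) + (0.6)·(1.1457) = 4.5715.

Step 5 — scale by n: T² = 5 · 4.5715 = 22.8576.

T² ≈ 22.8576


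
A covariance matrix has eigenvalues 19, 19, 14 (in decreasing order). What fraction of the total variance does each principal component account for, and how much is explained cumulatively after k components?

Step 1 — total variance = trace(Sigma) = Σ λ_i = 19 + 19 + 14 = 52.

Step 2 — fraction explained by component i = λ_i / Σ λ:
  PC1: 19/52 = 0.3654
  PC2: 19/52 = 0.3654
  PC3: 14/52 = 0.2692

Step 3 — cumulative fraction after k components = (λ_1 + ... + λ_k) / Σ λ:
  k = 1: 19/52 = 0.3654
  k = 2: (19 + 19)/52 = 38/52 = 0.7308
  k = 3: (19 + 19 + 14)/52 = 52/52 = 1

Summary (fraction, with percent):

explained: PC1 0.3654 (36.54%), PC2 0.3654 (36.54%), PC3 0.2692 (26.92%);  cumulative: 0.3654, 0.7308, 1


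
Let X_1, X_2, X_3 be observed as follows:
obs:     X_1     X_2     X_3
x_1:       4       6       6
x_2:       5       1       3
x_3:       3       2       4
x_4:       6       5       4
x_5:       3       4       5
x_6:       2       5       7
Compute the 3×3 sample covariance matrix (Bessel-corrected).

Step 1 — column means:
  mean(X_1) = (4 + 5 + 3 + 6 + 3 + 2) / 6 = 23/6 = 3.8333
  mean(X_2) = (6 + 1 + 2 + 5 + 4 + 5) / 6 = 23/6 = 3.8333
  mean(X_3) = (6 + 3 + 4 + 4 + 5 + 7) / 6 = 29/6 = 4.8333

Step 2 — sample covariance S[i,j] = (1/(n-1)) · Σ_k (x_{k,i} - mean_i) · (x_{k,j} - mean_j), with n-1 = 5.
  S[X_1,X_1] = ((0.1667)·(0.1667) + (1.1667)·(1.1667) + (-0.8333)·(-0.8333) + (2.1667)·(2.1667) + (-0.8333)·(-0.8333) + (-1.8333)·(-1.8333)) / 5 = 10.8333/5 = 2.1667
  S[X_1,X_2] = ((0.1667)·(2.1667) + (1.1667)·(-2.8333) + (-0.8333)·(-1.8333) + (2.1667)·(1.1667) + (-0.8333)·(0.1667) + (-1.8333)·(1.1667)) / 5 = -1.1667/5 = -0.2333
  S[X_1,X_3] = ((0.1667)·(1.1667) + (1.1667)·(-1.8333) + (-0.8333)·(-0.8333) + (2.1667)·(-0.8333) + (-0.8333)·(0.1667) + (-1.8333)·(2.1667)) / 5 = -7.1667/5 = -1.4333
  S[X_2,X_2] = ((2.1667)·(2.1667) + (-2.8333)·(-2.8333) + (-1.8333)·(-1.8333) + (1.1667)·(1.1667) + (0.1667)·(0.1667) + (1.1667)·(1.1667)) / 5 = 18.8333/5 = 3.7667
  S[X_2,X_3] = ((2.1667)·(1.1667) + (-2.8333)·(-1.8333) + (-1.8333)·(-0.8333) + (1.1667)·(-0.8333) + (0.1667)·(0.1667) + (1.1667)·(2.1667)) / 5 = 10.8333/5 = 2.1667
  S[X_3,X_3] = ((1.1667)·(1.1667) + (-1.8333)·(-1.8333) + (-0.8333)·(-0.8333) + (-0.8333)·(-0.8333) + (0.1667)·(0.1667) + (2.1667)·(2.1667)) / 5 = 10.8333/5 = 2.1667

S is symmetric (S[j,i] = S[i,j]). Assembling:

S = [[2.1667, -0.2333, -1.4333],
 [-0.2333, 3.7667, 2.1667],
 [-1.4333, 2.1667, 2.1667]]


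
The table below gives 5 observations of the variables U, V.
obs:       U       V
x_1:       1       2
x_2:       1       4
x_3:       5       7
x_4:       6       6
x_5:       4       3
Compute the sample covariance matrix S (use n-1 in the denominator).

Step 1 — column means:
  mean(U) = (1 + 1 + 5 + 6 + 4) / 5 = 17/5 = 3.4
  mean(V) = (2 + 4 + 7 + 6 + 3) / 5 = 22/5 = 4.4

Step 2 — sample covariance S[i,j] = (1/(n-1)) · Σ_k (x_{k,i} - mean_i) · (x_{k,j} - mean_j), with n-1 = 4.
  S[U,U] = ((-2.4)·(-2.4) + (-2.4)·(-2.4) + (1.6)·(1.6) + (2.6)·(2.6) + (0.6)·(0.6)) / 4 = 21.2/4 = 5.3
  S[U,V] = ((-2.4)·(-2.4) + (-2.4)·(-0.4) + (1.6)·(2.6) + (2.6)·(1.6) + (0.6)·(-1.4)) / 4 = 14.2/4 = 3.55
  S[V,V] = ((-2.4)·(-2.4) + (-0.4)·(-0.4) + (2.6)·(2.6) + (1.6)·(1.6) + (-1.4)·(-1.4)) / 4 = 17.2/4 = 4.3

S is symmetric (S[j,i] = S[i,j]). Assembling:

S = [[5.3, 3.55],
 [3.55, 4.3]]


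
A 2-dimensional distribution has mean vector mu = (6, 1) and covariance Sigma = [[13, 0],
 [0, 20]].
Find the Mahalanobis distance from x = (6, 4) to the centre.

Step 1 — centre the observation: (x - mu) = (0, 3).

Step 2 — invert Sigma. det(Sigma) = 13·20 - (0)² = 260.
  Sigma^{-1} = (1/det) · [[d, -b], [-b, a]] = [[0.0769, 0],
 [0, 0.05]].

Step 3 — form the quadratic (x - mu)^T · Sigma^{-1} · (x - mu):
  Sigma^{-1} · (x - mu) = (0, 0.15).
  (x - mu)^T · [Sigma^{-1} · (x - mu)] = (0)·(0) + (3)·(0.15) = 0.45.

Step 4 — take square root: d = √(0.45) ≈ 0.6708.

d(x, mu) = √(0.45) ≈ 0.6708


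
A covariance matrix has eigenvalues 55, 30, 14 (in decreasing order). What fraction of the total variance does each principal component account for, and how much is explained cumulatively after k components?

Step 1 — total variance = trace(Sigma) = Σ λ_i = 55 + 30 + 14 = 99.

Step 2 — fraction explained by component i = λ_i / Σ λ:
  PC1: 55/99 = 0.5556
  PC2: 30/99 = 0.303
  PC3: 14/99 = 0.1414

Step 3 — cumulative fraction after k components = (λ_1 + ... + λ_k) / Σ λ:
  k = 1: 55/99 = 0.5556
  k = 2: (55 + 30)/99 = 85/99 = 0.8586
  k = 3: (55 + 30 + 14)/99 = 99/99 = 1

Summary (fraction, with percent):

explained: PC1 0.5556 (55.56%), PC2 0.303 (30.3%), PC3 0.1414 (14.14%);  cumulative: 0.5556, 0.8586, 1


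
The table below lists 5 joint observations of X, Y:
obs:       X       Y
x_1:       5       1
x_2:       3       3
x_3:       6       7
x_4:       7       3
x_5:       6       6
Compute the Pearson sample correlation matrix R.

Step 1 — column means:
  mean(X) = (5 + 3 + 6 + 7 + 6) / 5 = 27/5 = 5.4
  mean(Y) = (1 + 3 + 7 + 3 + 6) / 5 = 20/5 = 4

Step 2 — sample variances and covariances s[i,j] = (1/(n-1)) · Σ_k (x_{k,i} - mean_i) · (x_{k,j} - mean_j), with n-1 = 4:
  s[X,X] = ((-0.4)·(-0.4) + (-2.4)·(-2.4) + (0.6)·(0.6) + (1.6)·(1.6) + (0.6)·(0.6)) / 4 = 9.2/4 = 2.3
  s[X,Y] = ((-0.4)·(-3) + (-2.4)·(-1) + (0.6)·(3) + (1.6)·(-1) + (0.6)·(2)) / 4 = 5/4 = 1.25
  s[Y,Y] = ((-3)·(-3) + (-1)·(-1) + (3)·(3) + (-1)·(-1) + (2)·(2)) / 4 = 24/4 = 6
  Sample standard deviations s_i = √(s[i,i]):
  s(X) = √(2.3) = 1.5166
  s(Y) = √(6) = 2.4495

Step 3 — r_{ij} = s_{ij} / (s_i · s_j):
  r[X,X] = 1 (diagonal).
  r[X,Y] = 1.25 / (1.5166 · 2.4495) = 1.25 / 3.7148 = 0.3365
  r[Y,Y] = 1 (diagonal).

R is symmetric with unit diagonal. Assembling:

R = [[1, 0.3365],
 [0.3365, 1]]


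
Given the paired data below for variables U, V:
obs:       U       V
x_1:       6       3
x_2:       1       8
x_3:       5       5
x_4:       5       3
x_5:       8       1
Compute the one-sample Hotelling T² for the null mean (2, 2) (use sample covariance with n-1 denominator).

Step 1 — sample mean vector:
  mean(U) = (6 + 1 + 5 + 5 + 8) / 5 = 25/5 = 5
  mean(V) = (3 + 8 + 5 + 3 + 1) / 5 = 20/5 = 4
  x̄ = (5, 4),  deviation x̄ - mu_0 = (5, 4) - (2, 2) = (3, 2).

Step 2 — sample covariance matrix, S[i,j] = (1/(n-1)) · Σ_k (x_{k,i} - mean_i) · (x_{k,j} - mean_j), divisor n-1 = 4:
  S[U,U] = ((1)·(1) + (-4)·(-4) + (0)·(0) + (0)·(0) + (3)·(3)) / 4 = 26/4 = 6.5
  S[U,V] = ((1)·(-1) + (-4)·(4) + (0)·(1) + (0)·(-1) + (3)·(-3)) / 4 = -26/4 = -6.5
  S[V,V] = ((-1)·(-1) + (4)·(4) + (1)·(1) + (-1)·(-1) + (-3)·(-3)) / 4 = 28/4 = 7
  S = [[6.5, -6.5],
 [-6.5, 7]].

Step 3 — invert S. det(S) = 6.5·7 - (-6.5)² = 3.25.
  S^{-1} = (1/det) · [[d, -b], [-b, a]] = [[2.1538, 2],
 [2, 2]].

Step 4 — quadratic form (x̄ - mu_0)^T · S^{-1} · (x̄ - mu_0):
  S^{-1} · (x̄ - mu_0) = (10.4615, 10),
  (x̄ - mu_0)^T · [...] = (3)·(10.4615) + (2)·(10) = 51.3846.

Step 5 — scale by n: T² = 5 · 51.3846 = 256.9231.

T² ≈ 256.9231


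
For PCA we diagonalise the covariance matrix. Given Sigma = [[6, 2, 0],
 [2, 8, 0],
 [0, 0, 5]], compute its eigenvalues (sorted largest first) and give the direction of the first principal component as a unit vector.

Step 1 — characteristic polynomial p(λ) = det(λI - Sigma) = λ³ - tr·λ² + c_1·λ - det, where tr = trace, c_1 = sum of the principal 2×2 minors, det = det(Sigma):
  tr = 6 + 8 + 5 = 19,
  c_1 = (6·8 - (2)²) + (6·5 - (0)²) + (8·5 - (0)²) = 44 + 30 + 40 = 114,
  det = 6·(8·5 - (0)²) - (2)·((2)·5 - (0)·(0)) + (0)·((2)·(0) - 8·(0)) = 6·(40) - (2)·(10) + (0)·(0) = 220.
  So p(λ) = λ³ - 19λ² + 114λ - 220.
Step 2 — look for an integer root (rational root theorem: any rational root is an integer divisor of 220). Testing λ = 5:
  p(5) = 125 - 475 + 570 - 220 = 0  ✓
  Dividing out (λ - 5): p(λ) = (λ - 5)(λ² - 14λ + 44).
Step 3 — remaining eigenvalues from the quadratic λ² - 14λ + 44 = 0:
  Δ = 14² - 4·44 = 196 - 176 = 20,  λ = (14 ± √20)/2 = (14 ± 4.4721)/2 ≈ 9.2361 or 4.7639.
  Sorted: λ_1 = 9.2361,  λ_2 = 5,  λ_3 = 4.7639  (check: sum = 19 = tr ✓).

Step 4 — unit eigenvector for λ_1 ≈ 9.2361: v spans the null space of (Sigma - λ_1 I), whose rows are
  r_1 = (-3.2361, 2, 0),  r_2 = (2, -1.2361, 0),  r_3 = (0, 0, -4.2361).
  v is orthogonal to every row, so take v ∝ r_1 × r_3 = ((2)·(-4.2361) - (0)·(0), (0)·(0) - (-3.2361)·(-4.2361), (-3.2361)·(0) - (2)·(0)) ≈ (-8.4721, -13.7082, 0).
  Rescale (multiply by -1 so the first nonzero entry is positive): u = (8.4721, 13.7082, 0).
  ||u|| = √((8.4721)² + (13.7082)² + (0)²) = √(259.6919) ≈ 16.115,  v_1 = u/||u|| ≈ (0.5257, 0.8507, 0) (||v_1|| = 1).

λ_1 = 9.2361,  λ_2 = 5,  λ_3 = 4.7639;  v_1 ≈ (0.5257, 0.8507, 0)


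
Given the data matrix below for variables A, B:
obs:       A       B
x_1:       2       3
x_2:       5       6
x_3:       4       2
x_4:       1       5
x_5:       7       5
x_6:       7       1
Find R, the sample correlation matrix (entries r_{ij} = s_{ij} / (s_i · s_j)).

Step 1 — column means:
  mean(A) = (2 + 5 + 4 + 1 + 7 + 7) / 6 = 26/6 = 4.3333
  mean(B) = (3 + 6 + 2 + 5 + 5 + 1) / 6 = 22/6 = 3.6667

Step 2 — sample variances and covariances s[i,j] = (1/(n-1)) · Σ_k (x_{k,i} - mean_i) · (x_{k,j} - mean_j), with n-1 = 5:
  s[A,A] = ((-2.3333)·(-2.3333) + (0.6667)·(0.6667) + (-0.3333)·(-0.3333) + (-3.3333)·(-3.3333) + (2.6667)·(2.6667) + (2.6667)·(2.6667)) / 5 = 31.3333/5 = 6.2667
  s[A,B] = ((-2.3333)·(-0.6667) + (0.6667)·(2.3333) + (-0.3333)·(-1.6667) + (-3.3333)·(1.3333) + (2.6667)·(1.3333) + (2.6667)·(-2.6667)) / 5 = -4.3333/5 = -0.8667
  s[B,B] = ((-0.6667)·(-0.6667) + (2.3333)·(2.3333) + (-1.6667)·(-1.6667) + (1.3333)·(1.3333) + (1.3333)·(1.3333) + (-2.6667)·(-2.6667)) / 5 = 19.3333/5 = 3.8667
  Sample standard deviations s_i = √(s[i,i]):
  s(A) = √(6.2667) = 2.5033
  s(B) = √(3.8667) = 1.9664

Step 3 — r_{ij} = s_{ij} / (s_i · s_j):
  r[A,A] = 1 (diagonal).
  r[A,B] = -0.8667 / (2.5033 · 1.9664) = -0.8667 / 4.9225 = -0.1761
  r[B,B] = 1 (diagonal).

R is symmetric with unit diagonal. Assembling:

R = [[1, -0.1761],
 [-0.1761, 1]]


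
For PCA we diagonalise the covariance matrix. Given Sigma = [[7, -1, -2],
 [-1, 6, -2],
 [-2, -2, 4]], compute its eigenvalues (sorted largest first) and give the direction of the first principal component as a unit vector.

Step 1 — characteristic polynomial p(λ) = det(λI - Sigma) = λ³ - tr·λ² + c_1·λ - det, where tr = trace, c_1 = sum of the principal 2×2 minors, det = det(Sigma):
  tr = 7 + 6 + 4 = 17,
  c_1 = (7·6 - (-1)²) + (7·4 - (-2)²) + (6·4 - (-2)²) = 41 + 24 + 20 = 85,
  det = 7·(6·4 - (-2)²) - (-1)·((-1)·4 - (-2)·(-2)) + (-2)·((-1)·(-2) - 6·(-2)) = 7·(20) - (-1)·(-8) + (-2)·(14) = 104.
  So p(λ) = λ³ - 17λ² + 85λ - 104.
Step 2 — look for an integer root (rational root theorem: any rational root is an integer divisor of 104). Testing λ = 8:
  p(8) = 512 - 1088 + 680 - 104 = 0  ✓
  Dividing out (λ - 8): p(λ) = (λ - 8)(λ² - 9λ + 13).
Step 3 — remaining eigenvalues from the quadratic λ² - 9λ + 13 = 0:
  Δ = 9² - 4·13 = 81 - 52 = 29,  λ = (9 ± √29)/2 = (9 ± 5.3852)/2 ≈ 7.1926 or 1.8074.
  Sorted: λ_1 = 8,  λ_2 = 7.1926,  λ_3 = 1.8074  (check: sum = 17 = tr ✓).

Step 4 — unit eigenvector for λ_1 = 8: v spans the null space of (Sigma - λ_1 I), whose rows are
  r_1 = (-1, -1, -2),  r_2 = (-1, -2, -2),  r_3 = (-2, -2, -4).
  v is orthogonal to every row, so take v ∝ r_1 × r_2 = ((-1)·(-2) - (-2)·(-2), (-2)·(-1) - (-1)·(-2), (-1)·(-2) - (-1)·(-1)) = (-2, 0, 1).
  Rescale (multiply by -1 so the first nonzero entry is positive): u = (2, 0, -1).
  ||u|| = √((2)² + (0)² + (-1)²) = √(5) ≈ 2.2361,  v_1 = u/||u|| ≈ (0.8944, 0, -0.4472) (||v_1|| = 1).

λ_1 = 8,  λ_2 = 7.1926,  λ_3 = 1.8074;  v_1 ≈ (0.8944, 0, -0.4472)


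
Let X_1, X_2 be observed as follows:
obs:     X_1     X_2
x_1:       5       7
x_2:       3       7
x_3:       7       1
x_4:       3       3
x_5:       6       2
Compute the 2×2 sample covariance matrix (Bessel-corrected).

Step 1 — column means:
  mean(X_1) = (5 + 3 + 7 + 3 + 6) / 5 = 24/5 = 4.8
  mean(X_2) = (7 + 7 + 1 + 3 + 2) / 5 = 20/5 = 4

Step 2 — sample covariance S[i,j] = (1/(n-1)) · Σ_k (x_{k,i} - mean_i) · (x_{k,j} - mean_j), with n-1 = 4.
  S[X_1,X_1] = ((0.2)·(0.2) + (-1.8)·(-1.8) + (2.2)·(2.2) + (-1.8)·(-1.8) + (1.2)·(1.2)) / 4 = 12.8/4 = 3.2
  S[X_1,X_2] = ((0.2)·(3) + (-1.8)·(3) + (2.2)·(-3) + (-1.8)·(-1) + (1.2)·(-2)) / 4 = -12/4 = -3
  S[X_2,X_2] = ((3)·(3) + (3)·(3) + (-3)·(-3) + (-1)·(-1) + (-2)·(-2)) / 4 = 32/4 = 8

S is symmetric (S[j,i] = S[i,j]). Assembling:

S = [[3.2, -3],
 [-3, 8]]


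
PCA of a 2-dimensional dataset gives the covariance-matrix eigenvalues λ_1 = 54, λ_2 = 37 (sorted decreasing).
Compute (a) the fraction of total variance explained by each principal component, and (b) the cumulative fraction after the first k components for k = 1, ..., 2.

Step 1 — total variance = trace(Sigma) = Σ λ_i = 54 + 37 = 91.

Step 2 — fraction explained by component i = λ_i / Σ λ:
  PC1: 54/91 = 0.5934
  PC2: 37/91 = 0.4066

Step 3 — cumulative fraction after k components = (λ_1 + ... + λ_k) / Σ λ:
  k = 1: 54/91 = 0.5934
  k = 2: (54 + 37)/91 = 91/91 = 1

Summary (fraction, with percent):

explained: PC1 0.5934 (59.34%), PC2 0.4066 (40.66%);  cumulative: 0.5934, 1


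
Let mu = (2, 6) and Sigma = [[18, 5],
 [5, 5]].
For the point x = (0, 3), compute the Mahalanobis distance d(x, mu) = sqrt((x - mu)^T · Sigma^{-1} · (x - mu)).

Step 1 — centre the observation: (x - mu) = (-2, -3).

Step 2 — invert Sigma. det(Sigma) = 18·5 - (5)² = 65.
  Sigma^{-1} = (1/det) · [[d, -b], [-b, a]] = [[0.0769, -0.0769],
 [-0.0769, 0.2769]].

Step 3 — form the quadratic (x - mu)^T · Sigma^{-1} · (x - mu):
  Sigma^{-1} · (x - mu) = (0.0769, -0.6769).
  (x - mu)^T · [Sigma^{-1} · (x - mu)] = (-2)·(0.0769) + (-3)·(-0.6769) = 1.8769.

Step 4 — take square root: d = √(1.8769) ≈ 1.37.

d(x, mu) = √(1.8769) ≈ 1.37
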